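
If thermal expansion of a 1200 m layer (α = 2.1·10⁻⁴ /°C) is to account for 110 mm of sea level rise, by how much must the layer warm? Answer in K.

ΔT ≈ 0.437 K

ΔT = Δh/(αH) = 0.11 / (2.1×10⁻⁴ × 1200) ≈ 0.4365 K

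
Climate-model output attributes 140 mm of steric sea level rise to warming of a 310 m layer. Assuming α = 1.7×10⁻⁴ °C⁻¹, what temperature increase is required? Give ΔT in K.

ΔT = Δh/(αH) = 0.14 / (1.7×10⁻⁴ × 310) ≈ 2.657 K

about 2.66 K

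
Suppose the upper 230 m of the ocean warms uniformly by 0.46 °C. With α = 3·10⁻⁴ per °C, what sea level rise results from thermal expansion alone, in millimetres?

31.7 mm

Δh = αΔT·H = 3×10⁻⁴ × 0.46 × 230 = 0.03174 m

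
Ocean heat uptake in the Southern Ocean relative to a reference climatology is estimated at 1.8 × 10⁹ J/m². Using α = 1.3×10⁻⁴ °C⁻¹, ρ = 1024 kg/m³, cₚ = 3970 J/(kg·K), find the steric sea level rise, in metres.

about 0.0576 m

Δh = αQ/(ρcₚ) = 1.3×10⁻⁴ × 1.8×10⁹ / (1024 × 3970) ≈ 0.057561 m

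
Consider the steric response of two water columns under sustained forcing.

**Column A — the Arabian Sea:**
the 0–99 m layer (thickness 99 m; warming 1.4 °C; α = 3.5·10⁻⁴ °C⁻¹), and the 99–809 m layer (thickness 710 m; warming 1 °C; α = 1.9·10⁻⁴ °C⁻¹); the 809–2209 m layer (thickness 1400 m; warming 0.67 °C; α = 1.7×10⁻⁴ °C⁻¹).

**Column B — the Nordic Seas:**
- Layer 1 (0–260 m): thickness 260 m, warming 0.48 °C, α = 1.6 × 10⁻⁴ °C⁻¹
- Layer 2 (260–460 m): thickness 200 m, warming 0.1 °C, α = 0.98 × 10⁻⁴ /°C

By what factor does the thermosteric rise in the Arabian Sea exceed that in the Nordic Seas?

≈ 16×

A 0–99 m: 99 × 3.5×10⁻⁴ × 1.4 = 0.04851 m
A 99–809 m: 1 × 710 × 1.9×10⁻⁴ = 0.13490 m
A Layer 3: 1.7×10⁻⁴ × 0.67 × 1400 = 0.15946 m
A total: 0.34287 m
B Layer 1: 1.6×10⁻⁴ × 260 × 0.48 = 0.019968 m
B Layer 2: 0.1 × 0.98×10⁻⁴ × 200 = 0.00196 m
B total: 0.021928 m
Ratio: 0.34287 / 0.021928 ≈ 15.64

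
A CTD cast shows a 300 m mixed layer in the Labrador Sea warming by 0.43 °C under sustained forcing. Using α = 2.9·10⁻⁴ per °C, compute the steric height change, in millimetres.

Δh = αΔT·H = 2.9×10⁻⁴ × 0.43 × 300 = 0.03741 m

Δh ≈ 37.4 mm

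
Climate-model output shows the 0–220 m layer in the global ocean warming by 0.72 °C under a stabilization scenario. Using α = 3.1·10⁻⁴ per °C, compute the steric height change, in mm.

Δh = αΔT·H = 3.1×10⁻⁴ × 0.72 × 220 = 0.049104 m

49 mm of thermosteric rise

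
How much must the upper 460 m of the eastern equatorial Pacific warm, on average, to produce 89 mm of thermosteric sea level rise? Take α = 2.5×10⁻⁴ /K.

ΔT ≈ 0.774 °C

ΔT = Δh/(αH) = 0.089 / (2.5×10⁻⁴ × 460) ≈ 0.7739 °C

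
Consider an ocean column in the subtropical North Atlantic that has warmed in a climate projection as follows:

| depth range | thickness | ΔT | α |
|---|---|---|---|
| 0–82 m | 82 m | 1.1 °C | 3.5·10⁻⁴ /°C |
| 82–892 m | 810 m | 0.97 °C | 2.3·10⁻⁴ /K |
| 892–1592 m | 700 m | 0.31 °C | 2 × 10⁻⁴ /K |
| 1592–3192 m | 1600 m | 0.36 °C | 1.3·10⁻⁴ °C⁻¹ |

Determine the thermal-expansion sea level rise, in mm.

Layer 1: 3.5×10⁻⁴ × 82 × 1.1 = 0.03157 m
Layer 2: 0.97 × 2.3×10⁻⁴ × 810 = 0.180711 m
892–1592 m: 700 × 2×10⁻⁴ × 0.31 = 0.04340 m
Layer 4: 0.36 × 1600 × 1.3×10⁻⁴ = 0.07488 m
Δh = 0.03157 + 0.180711 + 0.04340 + 0.07488 = 0.330561 m ≈ 331 mm

about 331 mm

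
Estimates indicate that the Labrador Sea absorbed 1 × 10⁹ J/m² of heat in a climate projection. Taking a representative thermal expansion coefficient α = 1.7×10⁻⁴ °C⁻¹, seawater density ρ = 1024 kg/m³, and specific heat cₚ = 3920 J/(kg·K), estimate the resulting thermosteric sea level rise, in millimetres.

Δh = αQ/(ρcₚ) = 1.7×10⁻⁴ × 1×10⁹ / (1024 × 3920) ≈ 0.042351 m

42 mm of thermosteric rise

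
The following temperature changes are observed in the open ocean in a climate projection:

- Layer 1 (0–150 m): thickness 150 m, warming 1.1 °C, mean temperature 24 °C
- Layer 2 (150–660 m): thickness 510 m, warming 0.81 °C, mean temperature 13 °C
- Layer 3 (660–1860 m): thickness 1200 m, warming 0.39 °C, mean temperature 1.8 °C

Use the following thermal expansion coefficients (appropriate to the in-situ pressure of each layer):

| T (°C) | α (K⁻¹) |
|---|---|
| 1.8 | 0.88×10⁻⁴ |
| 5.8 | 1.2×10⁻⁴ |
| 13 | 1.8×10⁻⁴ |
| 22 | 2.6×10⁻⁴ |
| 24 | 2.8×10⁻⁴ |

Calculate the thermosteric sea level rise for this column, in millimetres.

Layer 1 at 24 °C → α = 2.8×10⁻⁴ K⁻¹
Layer 2 at 13 °C → α = 1.8×10⁻⁴ K⁻¹
Layer 3 at 1.8 °C → α = 0.88×10⁻⁴ K⁻¹
0–150 m: 2.8×10⁻⁴ × 150 × 1.1 = 0.04620 m
Layer 2: 0.81 × 510 × 1.8×10⁻⁴ = 0.074358 m
1200 × 0.88×10⁻⁴ × 0.39 = 0.041184 m
Δh = 0.04620 + 0.074358 + 0.041184 = 0.161742 m

162 mm of thermosteric rise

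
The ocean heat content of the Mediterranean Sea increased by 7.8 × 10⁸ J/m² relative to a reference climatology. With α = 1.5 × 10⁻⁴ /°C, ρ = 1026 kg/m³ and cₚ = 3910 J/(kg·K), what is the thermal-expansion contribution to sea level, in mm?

Δh = αQ/(ρcₚ) = 1.5×10⁻⁴ × 7.8×10⁸ / (1026 × 3910) ≈ 0.029165 m

Δh = 29.2 mm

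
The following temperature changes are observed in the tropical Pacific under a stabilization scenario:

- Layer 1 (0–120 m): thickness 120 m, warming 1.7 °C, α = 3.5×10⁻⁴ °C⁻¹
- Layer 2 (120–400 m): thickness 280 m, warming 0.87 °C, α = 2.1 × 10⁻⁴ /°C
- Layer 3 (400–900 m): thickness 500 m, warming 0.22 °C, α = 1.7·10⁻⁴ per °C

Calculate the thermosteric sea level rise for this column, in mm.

140 mm of thermosteric rise

1.7 × 3.5×10⁻⁴ × 120 = 0.07140 m
280 × 0.87 × 2.1×10⁻⁴ = 0.051156 m
Layer 3: 0.22 × 1.7×10⁻⁴ × 500 = 0.01870 m
Δh = 0.07140 + 0.051156 + 0.01870 = 0.141256 m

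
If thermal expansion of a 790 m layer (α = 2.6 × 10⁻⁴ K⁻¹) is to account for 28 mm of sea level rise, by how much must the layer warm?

about 0.136 K

ΔT = Δh/(αH) = 0.028 / (2.6×10⁻⁴ × 790) ≈ 0.1363 K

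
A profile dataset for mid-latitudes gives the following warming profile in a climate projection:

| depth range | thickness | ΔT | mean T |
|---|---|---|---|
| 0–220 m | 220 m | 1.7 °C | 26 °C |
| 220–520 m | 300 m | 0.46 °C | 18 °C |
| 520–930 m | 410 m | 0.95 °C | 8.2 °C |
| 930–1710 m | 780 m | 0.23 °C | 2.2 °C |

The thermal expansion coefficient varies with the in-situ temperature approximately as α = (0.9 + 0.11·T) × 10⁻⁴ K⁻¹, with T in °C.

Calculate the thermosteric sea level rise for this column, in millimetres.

270 mm of thermosteric rise

Layer 1: α = (0.9 + 0.11×26)×10⁻⁴ = 3.76×10⁻⁴ K⁻¹
Layer 2: α = (0.9 + 0.11×18)×10⁻⁴ = 2.88×10⁻⁴ K⁻¹
Layer 3: α = (0.9 + 0.11×8.2)×10⁻⁴ = 1.802×10⁻⁴ K⁻¹
Layer 4: α = (0.9 + 0.11×2.2)×10⁻⁴ = 1.142×10⁻⁴ K⁻¹
Layer 1: 3.76×10⁻⁴ × 220 × 1.7 = 0.140624 m
0.46 × 2.88×10⁻⁴ × 300 = 0.039744 m
410 × 0.95 × 1.802×10⁻⁴ = 0.0701879 m
930–1710 m: 1.142×10⁻⁴ × 0.23 × 780 = 0.02048748 m
Δh = 0.140624 + 0.039744 + 0.0701879 + 0.02048748 = 0.27104338 m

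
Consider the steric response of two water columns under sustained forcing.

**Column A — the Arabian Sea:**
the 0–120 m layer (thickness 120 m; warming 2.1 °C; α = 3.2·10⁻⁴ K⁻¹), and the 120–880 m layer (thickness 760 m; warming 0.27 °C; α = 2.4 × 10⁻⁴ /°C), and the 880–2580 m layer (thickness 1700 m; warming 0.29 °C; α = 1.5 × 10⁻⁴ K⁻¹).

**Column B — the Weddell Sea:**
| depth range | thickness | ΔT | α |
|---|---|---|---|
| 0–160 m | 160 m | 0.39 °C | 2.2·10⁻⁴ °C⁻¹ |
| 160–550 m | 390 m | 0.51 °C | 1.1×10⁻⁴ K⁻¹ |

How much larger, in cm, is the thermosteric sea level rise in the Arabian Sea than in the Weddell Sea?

A 2.1 × 3.2×10⁻⁴ × 120 = 0.08064 m
A 120–880 m: 0.27 × 760 × 2.4×10⁻⁴ = 0.049248 m
A Layer 3: 0.29 × 1700 × 1.5×10⁻⁴ = 0.07395 m
A total: 0.203838 m
B 0–160 m: 0.39 × 160 × 2.2×10⁻⁴ = 0.013728 m
B Layer 2: 390 × 1.1×10⁻⁴ × 0.51 = 0.021879 m
B total: 0.035607 m
Difference: 0.203838 − 0.035607 = 0.168231 m

17 cm larger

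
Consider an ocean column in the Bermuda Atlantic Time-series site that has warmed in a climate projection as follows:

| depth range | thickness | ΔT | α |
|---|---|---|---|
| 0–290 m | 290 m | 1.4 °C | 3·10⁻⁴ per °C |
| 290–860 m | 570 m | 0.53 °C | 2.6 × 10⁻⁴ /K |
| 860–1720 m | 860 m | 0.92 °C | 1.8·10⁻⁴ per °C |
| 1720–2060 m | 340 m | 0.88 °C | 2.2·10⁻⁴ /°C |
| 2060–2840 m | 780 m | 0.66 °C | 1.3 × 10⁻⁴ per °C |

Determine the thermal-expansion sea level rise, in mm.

480 mm

290 × 3×10⁻⁴ × 1.4 = 0.12180 m
570 × 0.53 × 2.6×10⁻⁴ = 0.078546 m
Layer 3: 0.92 × 860 × 1.8×10⁻⁴ = 0.142416 m
1720–2060 m: 0.88 × 2.2×10⁻⁴ × 340 = 0.065824 m
2060–2840 m: 0.66 × 1.3×10⁻⁴ × 780 = 0.066924 m
Δh = 0.12180 + 0.078546 + 0.142416 + 0.065824 + 0.066924 = 0.47551 m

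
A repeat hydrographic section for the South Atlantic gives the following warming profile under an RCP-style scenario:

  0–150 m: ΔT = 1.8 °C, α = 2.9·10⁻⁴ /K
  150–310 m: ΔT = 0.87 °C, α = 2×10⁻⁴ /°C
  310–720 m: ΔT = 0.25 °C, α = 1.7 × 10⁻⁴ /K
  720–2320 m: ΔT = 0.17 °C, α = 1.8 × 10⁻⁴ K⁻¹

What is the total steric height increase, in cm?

17.3 cm

Layer 1: 1.8 × 2.9×10⁻⁴ × 150 = 0.07830 m
Layer 2: 0.87 × 2×10⁻⁴ × 160 = 0.02784 m
310–720 m: 0.25 × 1.7×10⁻⁴ × 410 = 0.017425 m
0.17 × 1600 × 1.8×10⁻⁴ = 0.04896 m
Δh = 0.07830 + 0.02784 + 0.017425 + 0.04896 = 0.172525 m ≈ 17.3 cm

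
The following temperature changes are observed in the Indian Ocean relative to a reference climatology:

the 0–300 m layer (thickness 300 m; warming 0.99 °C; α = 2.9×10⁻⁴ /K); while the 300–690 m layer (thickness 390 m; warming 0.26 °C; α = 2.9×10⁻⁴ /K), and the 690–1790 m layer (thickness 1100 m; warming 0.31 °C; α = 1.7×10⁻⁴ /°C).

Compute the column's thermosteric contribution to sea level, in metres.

Layer 1: 2.9×10⁻⁴ × 0.99 × 300 = 0.08613 m
300–690 m: 2.9×10⁻⁴ × 0.26 × 390 = 0.029406 m
690–1790 m: 0.31 × 1.7×10⁻⁴ × 1100 = 0.05797 m
Δh = 0.08613 + 0.029406 + 0.05797 = 0.173506 m ≈ 0.174 m

about 0.174 m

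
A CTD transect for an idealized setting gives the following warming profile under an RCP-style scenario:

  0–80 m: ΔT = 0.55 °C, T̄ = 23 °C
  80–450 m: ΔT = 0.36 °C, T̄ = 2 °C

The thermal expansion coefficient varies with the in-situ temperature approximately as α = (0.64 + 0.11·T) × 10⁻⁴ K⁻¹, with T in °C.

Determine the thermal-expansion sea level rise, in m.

Layer 1: α = (0.64 + 0.11×23)×10⁻⁴ = 3.17×10⁻⁴ K⁻¹
Layer 2: α = (0.64 + 0.11×2)×10⁻⁴ = 0.86×10⁻⁴ K⁻¹
0–80 m: 0.55 × 3.17×10⁻⁴ × 80 = 0.013948 m
370 × 0.86×10⁻⁴ × 0.36 = 0.0114552 m
Δh = 0.013948 + 0.0114552 = 0.0254032 m

Δh = 0.0254 m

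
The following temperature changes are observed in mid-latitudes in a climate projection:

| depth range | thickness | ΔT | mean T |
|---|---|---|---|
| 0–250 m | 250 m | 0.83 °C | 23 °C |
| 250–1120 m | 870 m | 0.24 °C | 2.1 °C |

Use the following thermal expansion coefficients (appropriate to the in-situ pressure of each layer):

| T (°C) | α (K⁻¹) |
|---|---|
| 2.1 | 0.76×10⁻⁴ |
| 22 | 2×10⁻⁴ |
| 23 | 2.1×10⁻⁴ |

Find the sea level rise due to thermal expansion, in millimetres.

59.4 mm

Layer 1 at 23 °C → α = 2.1×10⁻⁴ K⁻¹
Layer 2 at 2.1 °C → α = 0.76×10⁻⁴ K⁻¹
0.83 × 250 × 2.1×10⁻⁴ = 0.043575 m
0.76×10⁻⁴ × 0.24 × 870 = 0.0158688 m
Δh = 0.043575 + 0.0158688 = 0.0594438 m ≈ 59.4 mm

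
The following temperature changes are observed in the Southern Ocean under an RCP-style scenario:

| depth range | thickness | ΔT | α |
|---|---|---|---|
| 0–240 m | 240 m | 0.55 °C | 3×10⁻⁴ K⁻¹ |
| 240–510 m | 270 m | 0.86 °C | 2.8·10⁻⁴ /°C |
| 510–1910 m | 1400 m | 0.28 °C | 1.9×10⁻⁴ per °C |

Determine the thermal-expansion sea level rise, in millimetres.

0.55 × 3×10⁻⁴ × 240 = 0.03960 m
0.86 × 270 × 2.8×10⁻⁴ = 0.065016 m
Layer 3: 1.9×10⁻⁴ × 0.28 × 1400 = 0.07448 m
Δh = 0.03960 + 0.065016 + 0.07448 = 0.179096 m ≈ 179 mm

179 mm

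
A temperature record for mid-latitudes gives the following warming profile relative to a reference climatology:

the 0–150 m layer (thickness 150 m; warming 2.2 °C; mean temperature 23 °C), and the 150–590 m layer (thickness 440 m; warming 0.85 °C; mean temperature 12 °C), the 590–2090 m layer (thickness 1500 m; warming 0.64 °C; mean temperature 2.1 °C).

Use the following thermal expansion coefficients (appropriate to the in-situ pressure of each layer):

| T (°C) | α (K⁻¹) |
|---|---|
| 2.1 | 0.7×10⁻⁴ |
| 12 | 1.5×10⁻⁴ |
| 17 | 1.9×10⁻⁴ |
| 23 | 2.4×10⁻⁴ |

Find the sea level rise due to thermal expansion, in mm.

Δh ≈ 203 mm

Layer 1 at 23 °C → α = 2.4×10⁻⁴ K⁻¹
Layer 2 at 12 °C → α = 1.5×10⁻⁴ K⁻¹
Layer 3 at 2.1 °C → α = 0.7×10⁻⁴ K⁻¹
0–150 m: 150 × 2.2 × 2.4×10⁻⁴ = 0.07920 m
150–590 m: 0.85 × 1.5×10⁻⁴ × 440 = 0.05610 m
590–2090 m: 0.64 × 0.7×10⁻⁴ × 1500 = 0.06720 m
Δh = 0.07920 + 0.05610 + 0.06720 = 0.20250 m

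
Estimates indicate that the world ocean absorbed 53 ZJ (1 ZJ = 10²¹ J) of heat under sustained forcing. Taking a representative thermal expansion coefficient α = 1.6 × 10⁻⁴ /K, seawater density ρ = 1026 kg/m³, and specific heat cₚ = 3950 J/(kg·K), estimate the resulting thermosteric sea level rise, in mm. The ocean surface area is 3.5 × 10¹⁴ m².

Per unit area: Q = 53×10²¹ / (3.5×10¹⁴) ≈ 1.514×10⁸ J/m²
Δh = αQ/(ρcₚ) = 1.6×10⁻⁴ × 1.514×10⁸ / (1026 × 3950) ≈ 0.0059772 m

5.98 mm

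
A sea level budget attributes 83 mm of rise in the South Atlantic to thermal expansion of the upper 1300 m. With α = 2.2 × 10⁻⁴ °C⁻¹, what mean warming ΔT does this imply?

ΔT = Δh/(αH) = 0.083 / (2.2×10⁻⁴ × 1300) ≈ 0.2902 K

about 0.29 K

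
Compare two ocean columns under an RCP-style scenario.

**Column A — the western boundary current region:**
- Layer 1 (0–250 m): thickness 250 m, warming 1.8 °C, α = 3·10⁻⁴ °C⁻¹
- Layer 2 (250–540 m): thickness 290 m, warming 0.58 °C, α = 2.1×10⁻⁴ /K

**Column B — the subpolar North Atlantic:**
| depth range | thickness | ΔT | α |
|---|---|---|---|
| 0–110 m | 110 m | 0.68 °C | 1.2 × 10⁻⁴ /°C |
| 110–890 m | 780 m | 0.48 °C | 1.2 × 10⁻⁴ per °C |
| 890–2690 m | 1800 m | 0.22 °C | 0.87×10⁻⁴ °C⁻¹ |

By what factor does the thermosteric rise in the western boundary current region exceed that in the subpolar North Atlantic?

A 250 × 1.8 × 3×10⁻⁴ = 0.13500 m
A Layer 2: 2.1×10⁻⁴ × 0.58 × 290 = 0.035322 m
A total: 0.170322 m
B Layer 1: 1.2×10⁻⁴ × 0.68 × 110 = 0.008976 m
B Layer 2: 1.2×10⁻⁴ × 780 × 0.48 = 0.044928 m
B Layer 3: 0.22 × 1800 × 0.87×10⁻⁴ = 0.034452 m
B total: 0.088356 m
Ratio: 0.170322 / 0.088356 ≈ 1.928

≈ 1.93×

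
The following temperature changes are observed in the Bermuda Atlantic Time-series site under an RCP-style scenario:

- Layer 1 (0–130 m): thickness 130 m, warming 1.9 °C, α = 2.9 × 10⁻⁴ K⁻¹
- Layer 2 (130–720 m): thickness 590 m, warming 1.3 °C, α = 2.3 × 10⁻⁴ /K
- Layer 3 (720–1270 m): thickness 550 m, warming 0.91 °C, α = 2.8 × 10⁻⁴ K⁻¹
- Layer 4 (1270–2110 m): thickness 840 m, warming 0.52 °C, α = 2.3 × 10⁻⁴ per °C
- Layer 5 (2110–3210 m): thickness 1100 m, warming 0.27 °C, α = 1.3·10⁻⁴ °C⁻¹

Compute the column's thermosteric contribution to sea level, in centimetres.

about 53 cm

1.9 × 2.9×10⁻⁴ × 130 = 0.07163 m
Layer 2: 590 × 1.3 × 2.3×10⁻⁴ = 0.17641 m
550 × 2.8×10⁻⁴ × 0.91 = 0.14014 m
840 × 2.3×10⁻⁴ × 0.52 = 0.100464 m
1100 × 0.27 × 1.3×10⁻⁴ = 0.03861 m
Δh = 0.07163 + 0.17641 + 0.14014 + 0.100464 + 0.03861 = 0.527254 m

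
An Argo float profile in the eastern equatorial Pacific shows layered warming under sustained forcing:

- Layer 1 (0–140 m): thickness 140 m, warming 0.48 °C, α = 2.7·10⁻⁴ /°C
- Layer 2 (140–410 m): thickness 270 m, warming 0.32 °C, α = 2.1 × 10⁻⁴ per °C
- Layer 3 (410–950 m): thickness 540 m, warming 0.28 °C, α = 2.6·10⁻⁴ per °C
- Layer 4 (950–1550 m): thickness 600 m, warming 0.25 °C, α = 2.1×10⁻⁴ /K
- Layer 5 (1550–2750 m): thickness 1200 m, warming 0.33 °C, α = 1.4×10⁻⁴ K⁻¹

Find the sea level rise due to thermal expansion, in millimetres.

about 160 mm

Layer 1: 140 × 0.48 × 2.7×10⁻⁴ = 0.018144 m
0.32 × 2.1×10⁻⁴ × 270 = 0.018144 m
410–950 m: 540 × 0.28 × 2.6×10⁻⁴ = 0.039312 m
950–1550 m: 0.25 × 600 × 2.1×10⁻⁴ = 0.03150 m
1.4×10⁻⁴ × 0.33 × 1200 = 0.05544 m
Δh = 0.018144 + 0.018144 + 0.039312 + 0.03150 + 0.05544 = 0.16254 m ≈ 160 mm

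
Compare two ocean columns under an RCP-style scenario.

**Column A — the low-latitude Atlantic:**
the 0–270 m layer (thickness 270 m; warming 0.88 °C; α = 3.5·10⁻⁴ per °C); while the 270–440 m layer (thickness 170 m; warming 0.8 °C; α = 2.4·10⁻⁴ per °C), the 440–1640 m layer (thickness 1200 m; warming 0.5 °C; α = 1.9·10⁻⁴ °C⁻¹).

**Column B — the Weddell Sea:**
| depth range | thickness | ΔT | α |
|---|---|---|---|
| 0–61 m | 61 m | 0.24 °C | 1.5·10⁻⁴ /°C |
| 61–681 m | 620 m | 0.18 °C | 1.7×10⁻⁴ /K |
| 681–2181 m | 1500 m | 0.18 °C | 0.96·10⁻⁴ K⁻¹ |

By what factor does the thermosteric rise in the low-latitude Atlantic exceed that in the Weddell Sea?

a factor of 4.9

A 270 × 0.88 × 3.5×10⁻⁴ = 0.08316 m
A 270–440 m: 2.4×10⁻⁴ × 0.8 × 170 = 0.03264 m
A 1.9×10⁻⁴ × 1200 × 0.5 = 0.11400 m
A total: 0.22980 m
B 0–61 m: 61 × 0.24 × 1.5×10⁻⁴ = 0.002196 m
B 61–681 m: 0.18 × 1.7×10⁻⁴ × 620 = 0.018972 m
B 1500 × 0.96×10⁻⁴ × 0.18 = 0.02592 m
B total: 0.047088 m
Ratio: 0.22980 / 0.047088 ≈ 4.880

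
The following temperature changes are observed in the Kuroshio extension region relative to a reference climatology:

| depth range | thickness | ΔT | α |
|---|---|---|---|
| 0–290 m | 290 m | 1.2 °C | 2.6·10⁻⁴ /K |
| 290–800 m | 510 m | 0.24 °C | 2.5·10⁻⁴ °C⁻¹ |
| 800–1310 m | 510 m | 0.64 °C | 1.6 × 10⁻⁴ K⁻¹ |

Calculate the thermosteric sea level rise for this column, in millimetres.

Layer 1: 290 × 2.6×10⁻⁴ × 1.2 = 0.09048 m
510 × 0.24 × 2.5×10⁻⁴ = 0.03060 m
1.6×10⁻⁴ × 0.64 × 510 = 0.052224 m
Δh = 0.09048 + 0.03060 + 0.052224 = 0.173304 m

Δh = 170 mm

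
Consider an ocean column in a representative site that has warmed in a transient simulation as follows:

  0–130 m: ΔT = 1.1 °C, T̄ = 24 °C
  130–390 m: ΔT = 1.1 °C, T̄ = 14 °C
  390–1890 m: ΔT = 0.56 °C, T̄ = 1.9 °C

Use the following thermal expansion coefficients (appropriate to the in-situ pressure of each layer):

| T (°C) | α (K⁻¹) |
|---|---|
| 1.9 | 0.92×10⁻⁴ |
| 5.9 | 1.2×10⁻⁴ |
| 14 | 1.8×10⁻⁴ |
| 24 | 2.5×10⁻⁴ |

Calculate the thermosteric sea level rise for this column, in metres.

Δh ≈ 0.16 m

Layer 1 at 24 °C → α = 2.5×10⁻⁴ K⁻¹
Layer 2 at 14 °C → α = 1.8×10⁻⁴ K⁻¹
Layer 3 at 1.9 °C → α = 0.92×10⁻⁴ K⁻¹
0–130 m: 130 × 2.5×10⁻⁴ × 1.1 = 0.03575 m
130–390 m: 260 × 1.1 × 1.8×10⁻⁴ = 0.05148 m
1500 × 0.56 × 0.92×10⁻⁴ = 0.07728 m
Δh = 0.03575 + 0.05148 + 0.07728 = 0.16451 m ≈ 0.16 m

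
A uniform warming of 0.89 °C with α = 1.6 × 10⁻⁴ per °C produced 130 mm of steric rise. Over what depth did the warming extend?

about 910 m

H = Δh/(αΔT) = 0.13 / (1.6×10⁻⁴ × 0.89) ≈ 912.9 m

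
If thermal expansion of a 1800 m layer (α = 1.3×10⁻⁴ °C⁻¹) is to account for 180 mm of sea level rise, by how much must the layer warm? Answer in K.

ΔT = Δh/(αH) = 0.18 / (1.3×10⁻⁴ × 1800) ≈ 0.7692 K

about 0.769 K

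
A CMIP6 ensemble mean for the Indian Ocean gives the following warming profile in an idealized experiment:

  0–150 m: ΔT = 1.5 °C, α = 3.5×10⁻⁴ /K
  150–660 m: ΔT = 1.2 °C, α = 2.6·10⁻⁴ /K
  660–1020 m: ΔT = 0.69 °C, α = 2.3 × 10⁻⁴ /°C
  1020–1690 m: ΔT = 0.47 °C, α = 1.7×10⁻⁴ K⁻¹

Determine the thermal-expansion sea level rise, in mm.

Δh ≈ 349 mm

0–150 m: 1.5 × 3.5×10⁻⁴ × 150 = 0.07875 m
150–660 m: 1.2 × 2.6×10⁻⁴ × 510 = 0.15912 m
660–1020 m: 2.3×10⁻⁴ × 360 × 0.69 = 0.057132 m
1.7×10⁻⁴ × 670 × 0.47 = 0.053533 m
Δh = 0.07875 + 0.15912 + 0.057132 + 0.053533 = 0.348535 m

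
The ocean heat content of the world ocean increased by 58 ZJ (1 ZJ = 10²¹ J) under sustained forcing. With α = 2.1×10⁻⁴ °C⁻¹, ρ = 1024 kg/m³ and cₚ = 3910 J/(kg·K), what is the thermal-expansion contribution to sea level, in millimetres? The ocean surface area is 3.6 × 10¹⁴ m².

Δh ≈ 8.45 mm

Per unit area: Q = 58×10²¹ / (3.6×10¹⁴) ≈ 1.611×10⁸ J/m²
Δh = αQ/(ρcₚ) = 2.1×10⁻⁴ × 1.611×10⁸ / (1024 × 3910) ≈ 0.0084496 m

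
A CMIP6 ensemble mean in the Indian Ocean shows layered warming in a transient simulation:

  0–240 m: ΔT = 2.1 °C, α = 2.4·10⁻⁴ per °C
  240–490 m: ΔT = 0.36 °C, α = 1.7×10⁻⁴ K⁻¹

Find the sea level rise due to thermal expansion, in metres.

0–240 m: 2.4×10⁻⁴ × 2.1 × 240 = 0.12096 m
240–490 m: 1.7×10⁻⁴ × 250 × 0.36 = 0.01530 m
Δh = 0.12096 + 0.01530 = 0.13626 m ≈ 0.136 m

Δh = 0.136 m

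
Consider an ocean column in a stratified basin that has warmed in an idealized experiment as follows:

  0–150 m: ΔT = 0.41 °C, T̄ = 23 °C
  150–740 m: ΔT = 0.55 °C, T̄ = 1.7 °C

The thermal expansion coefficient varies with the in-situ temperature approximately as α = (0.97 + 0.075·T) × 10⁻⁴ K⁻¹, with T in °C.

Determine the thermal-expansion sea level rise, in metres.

Δh ≈ 0.052 m

Layer 1: α = (0.97 + 0.075×23)×10⁻⁴ = 2.695×10⁻⁴ K⁻¹
Layer 2: α = (0.97 + 0.075×1.7)×10⁻⁴ = 1.0975×10⁻⁴ K⁻¹
150 × 2.695×10⁻⁴ × 0.41 = 0.01657425 m
150–740 m: 590 × 1.0975×10⁻⁴ × 0.55 = 0.035613875 m
Δh = 0.01657425 + 0.035613875 = 0.052188125 m ≈ 0.052 m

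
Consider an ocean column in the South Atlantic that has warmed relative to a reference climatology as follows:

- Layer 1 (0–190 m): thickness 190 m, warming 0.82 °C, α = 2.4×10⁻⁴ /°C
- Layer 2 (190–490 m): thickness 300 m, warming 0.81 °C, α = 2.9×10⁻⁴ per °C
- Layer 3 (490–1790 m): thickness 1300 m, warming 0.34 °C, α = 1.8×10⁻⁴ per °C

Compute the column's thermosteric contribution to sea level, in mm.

Layer 1: 190 × 0.82 × 2.4×10⁻⁴ = 0.037392 m
Layer 2: 300 × 2.9×10⁻⁴ × 0.81 = 0.07047 m
Layer 3: 0.34 × 1300 × 1.8×10⁻⁴ = 0.07956 m
Δh = 0.037392 + 0.07047 + 0.07956 = 0.187422 m

Δh ≈ 187 mm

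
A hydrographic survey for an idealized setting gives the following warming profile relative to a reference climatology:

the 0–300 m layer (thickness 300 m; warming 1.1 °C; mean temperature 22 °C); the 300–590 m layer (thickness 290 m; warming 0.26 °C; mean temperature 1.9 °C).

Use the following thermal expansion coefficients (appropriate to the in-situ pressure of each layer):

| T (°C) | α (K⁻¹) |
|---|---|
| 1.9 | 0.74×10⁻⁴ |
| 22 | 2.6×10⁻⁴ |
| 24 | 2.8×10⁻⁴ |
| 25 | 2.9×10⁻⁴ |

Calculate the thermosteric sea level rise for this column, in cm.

9.14 cm of thermosteric rise

Layer 1 at 22 °C → α = 2.6×10⁻⁴ K⁻¹
Layer 2 at 1.9 °C → α = 0.74×10⁻⁴ K⁻¹
300 × 1.1 × 2.6×10⁻⁴ = 0.08580 m
Layer 2: 290 × 0.26 × 0.74×10⁻⁴ = 0.0055796 m
Δh = 0.08580 + 0.0055796 = 0.0913796 m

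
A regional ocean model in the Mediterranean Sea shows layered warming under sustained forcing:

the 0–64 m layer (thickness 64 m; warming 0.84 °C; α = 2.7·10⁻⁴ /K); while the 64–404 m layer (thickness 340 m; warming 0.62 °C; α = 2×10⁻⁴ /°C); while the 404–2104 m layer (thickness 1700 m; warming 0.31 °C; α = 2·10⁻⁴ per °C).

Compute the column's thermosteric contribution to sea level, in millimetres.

Layer 1: 2.7×10⁻⁴ × 64 × 0.84 = 0.0145152 m
0.62 × 2×10⁻⁴ × 340 = 0.04216 m
404–2104 m: 1700 × 2×10⁻⁴ × 0.31 = 0.10540 m
Δh = 0.0145152 + 0.04216 + 0.10540 = 0.1620752 m

Δh = 162 mm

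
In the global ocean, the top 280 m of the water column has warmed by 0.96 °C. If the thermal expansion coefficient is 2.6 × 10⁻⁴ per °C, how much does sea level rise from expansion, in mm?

70 mm of thermosteric rise

Δh = αΔT·H = 2.6×10⁻⁴ × 0.96 × 280 = 0.069888 m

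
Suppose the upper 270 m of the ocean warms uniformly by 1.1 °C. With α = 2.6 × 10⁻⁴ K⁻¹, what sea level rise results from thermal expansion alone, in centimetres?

Δh = 7.72 cm

Δh = αΔT·H = 2.6×10⁻⁴ × 1.1 × 270 = 0.07722 m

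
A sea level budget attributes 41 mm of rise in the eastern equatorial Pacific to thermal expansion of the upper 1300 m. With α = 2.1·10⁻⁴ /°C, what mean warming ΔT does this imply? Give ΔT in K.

about 0.15 K

ΔT = Δh/(αH) = 0.041 / (2.1×10⁻⁴ × 1300) ≈ 0.1502 K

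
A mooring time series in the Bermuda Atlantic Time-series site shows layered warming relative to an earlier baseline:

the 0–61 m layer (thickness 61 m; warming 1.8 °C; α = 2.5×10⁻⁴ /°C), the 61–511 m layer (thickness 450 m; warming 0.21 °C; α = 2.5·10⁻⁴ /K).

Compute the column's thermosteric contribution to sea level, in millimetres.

Δh = 51.1 mm

0–61 m: 1.8 × 2.5×10⁻⁴ × 61 = 0.02745 m
Layer 2: 2.5×10⁻⁴ × 450 × 0.21 = 0.023625 m
Δh = 0.02745 + 0.023625 = 0.051075 m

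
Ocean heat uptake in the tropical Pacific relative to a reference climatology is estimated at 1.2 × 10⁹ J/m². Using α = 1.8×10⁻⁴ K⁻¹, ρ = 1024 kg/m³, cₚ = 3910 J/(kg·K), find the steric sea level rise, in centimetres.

Δh = αQ/(ρcₚ) = 1.8×10⁻⁴ × 1.2×10⁹ / (1024 × 3910) ≈ 0.053948 m

5.39 cm of thermosteric rise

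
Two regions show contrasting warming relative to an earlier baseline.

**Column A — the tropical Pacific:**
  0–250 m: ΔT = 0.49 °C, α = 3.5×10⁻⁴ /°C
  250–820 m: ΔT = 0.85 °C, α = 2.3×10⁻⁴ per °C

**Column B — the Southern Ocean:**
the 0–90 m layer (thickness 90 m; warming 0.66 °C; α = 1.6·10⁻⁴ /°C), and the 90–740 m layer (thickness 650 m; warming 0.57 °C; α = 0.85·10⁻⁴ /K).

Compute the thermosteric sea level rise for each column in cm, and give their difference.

Δh_A ≈ 15.4 cm, Δh_B ≈ 4.10 cm; difference ≈ 11.3 cm

A Layer 1: 3.5×10⁻⁴ × 250 × 0.49 = 0.042875 m
A 250–820 m: 570 × 2.3×10⁻⁴ × 0.85 = 0.111435 m
A total: 0.15431 m
B 90 × 1.6×10⁻⁴ × 0.66 = 0.009504 m
B Layer 2: 0.57 × 650 × 0.85×10⁻⁴ = 0.0314925 m
B total: 0.0409965 m
Difference: 0.15431 − 0.0409965 = 0.1133135 m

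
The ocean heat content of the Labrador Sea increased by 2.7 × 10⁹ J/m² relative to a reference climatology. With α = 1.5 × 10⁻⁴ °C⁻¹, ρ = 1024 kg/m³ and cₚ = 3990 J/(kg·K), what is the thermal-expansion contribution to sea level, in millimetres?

99 mm

Δh = αQ/(ρcₚ) = 1.5×10⁻⁴ × 2.7×10⁹ / (1024 × 3990) ≈ 0.099125 m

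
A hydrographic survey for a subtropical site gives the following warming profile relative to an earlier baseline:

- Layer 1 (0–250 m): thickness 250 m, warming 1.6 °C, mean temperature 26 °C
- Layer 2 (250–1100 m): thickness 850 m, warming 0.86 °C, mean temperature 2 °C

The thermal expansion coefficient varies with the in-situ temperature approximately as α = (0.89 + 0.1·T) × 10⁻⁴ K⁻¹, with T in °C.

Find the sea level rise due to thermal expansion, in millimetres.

219 mm of thermosteric rise

Layer 1: α = (0.89 + 0.1×26)×10⁻⁴ = 3.49×10⁻⁴ K⁻¹
Layer 2: α = (0.89 + 0.1×2)×10⁻⁴ = 1.09×10⁻⁴ K⁻¹
250 × 3.49×10⁻⁴ × 1.6 = 0.13960 m
1.09×10⁻⁴ × 0.86 × 850 = 0.079679 m
Δh = 0.13960 + 0.079679 = 0.219279 m ≈ 219 mm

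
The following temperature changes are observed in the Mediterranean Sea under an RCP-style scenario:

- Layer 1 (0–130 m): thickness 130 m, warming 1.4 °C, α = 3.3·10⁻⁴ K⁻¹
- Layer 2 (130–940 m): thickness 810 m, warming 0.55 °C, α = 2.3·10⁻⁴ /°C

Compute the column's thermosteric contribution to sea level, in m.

Δh = 0.16 m

Layer 1: 1.4 × 130 × 3.3×10⁻⁴ = 0.06006 m
Layer 2: 810 × 2.3×10⁻⁴ × 0.55 = 0.102465 m
Δh = 0.06006 + 0.102465 = 0.162525 m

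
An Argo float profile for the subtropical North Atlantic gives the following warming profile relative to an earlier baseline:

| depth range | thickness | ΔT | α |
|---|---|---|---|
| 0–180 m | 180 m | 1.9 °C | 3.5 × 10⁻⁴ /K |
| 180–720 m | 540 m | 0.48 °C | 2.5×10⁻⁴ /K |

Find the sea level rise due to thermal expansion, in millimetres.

185 mm

Layer 1: 180 × 3.5×10⁻⁴ × 1.9 = 0.11970 m
180–720 m: 0.48 × 2.5×10⁻⁴ × 540 = 0.06480 m
Δh = 0.11970 + 0.06480 = 0.18450 m ≈ 185 mm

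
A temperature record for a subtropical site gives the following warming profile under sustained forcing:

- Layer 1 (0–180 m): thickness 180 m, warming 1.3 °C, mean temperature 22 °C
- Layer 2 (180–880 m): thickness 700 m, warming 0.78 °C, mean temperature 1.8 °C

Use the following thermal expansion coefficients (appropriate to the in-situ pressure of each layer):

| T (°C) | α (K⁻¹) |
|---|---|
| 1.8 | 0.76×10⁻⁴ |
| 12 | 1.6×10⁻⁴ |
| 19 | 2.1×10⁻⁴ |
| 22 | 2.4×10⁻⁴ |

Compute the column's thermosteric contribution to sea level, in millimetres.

Layer 1 at 22 °C → α = 2.4×10⁻⁴ K⁻¹
Layer 2 at 1.8 °C → α = 0.76×10⁻⁴ K⁻¹
Layer 1: 2.4×10⁻⁴ × 1.3 × 180 = 0.05616 m
Layer 2: 0.78 × 0.76×10⁻⁴ × 700 = 0.041496 m
Δh = 0.05616 + 0.041496 = 0.097656 m ≈ 97.7 mm

97.7 mm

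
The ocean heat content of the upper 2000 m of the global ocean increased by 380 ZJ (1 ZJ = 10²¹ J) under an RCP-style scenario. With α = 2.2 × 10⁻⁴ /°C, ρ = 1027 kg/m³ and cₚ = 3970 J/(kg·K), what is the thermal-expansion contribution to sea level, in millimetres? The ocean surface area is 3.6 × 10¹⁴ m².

Per unit area: Q = 380×10²¹ / (3.6×10¹⁴) ≈ 1.056×10⁹ J/m²
Δh = αQ/(ρcₚ) = 2.2×10⁻⁴ × 1.056×10⁹ / (1027 × 3970) ≈ 0.05698 m

57.0 mm of thermosteric rise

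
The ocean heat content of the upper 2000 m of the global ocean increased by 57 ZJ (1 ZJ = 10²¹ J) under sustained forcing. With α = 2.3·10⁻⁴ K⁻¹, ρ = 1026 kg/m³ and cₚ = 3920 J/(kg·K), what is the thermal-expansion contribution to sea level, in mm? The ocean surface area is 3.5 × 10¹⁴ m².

Δh = 9.3 mm

Per unit area: Q = 57×10²¹ / (3.5×10¹⁴) ≈ 1.629×10⁸ J/m²
Δh = αQ/(ρcₚ) = 2.3×10⁻⁴ × 1.629×10⁸ / (1026 × 3920) ≈ 0.0093157 m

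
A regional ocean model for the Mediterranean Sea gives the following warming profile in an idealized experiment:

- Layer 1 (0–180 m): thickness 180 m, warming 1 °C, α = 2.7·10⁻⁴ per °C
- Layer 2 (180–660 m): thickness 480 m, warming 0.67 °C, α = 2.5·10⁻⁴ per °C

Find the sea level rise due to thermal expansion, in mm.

about 130 mm

0–180 m: 2.7×10⁻⁴ × 1 × 180 = 0.04860 m
0.67 × 2.5×10⁻⁴ × 480 = 0.08040 m
Δh = 0.04860 + 0.08040 = 0.12900 m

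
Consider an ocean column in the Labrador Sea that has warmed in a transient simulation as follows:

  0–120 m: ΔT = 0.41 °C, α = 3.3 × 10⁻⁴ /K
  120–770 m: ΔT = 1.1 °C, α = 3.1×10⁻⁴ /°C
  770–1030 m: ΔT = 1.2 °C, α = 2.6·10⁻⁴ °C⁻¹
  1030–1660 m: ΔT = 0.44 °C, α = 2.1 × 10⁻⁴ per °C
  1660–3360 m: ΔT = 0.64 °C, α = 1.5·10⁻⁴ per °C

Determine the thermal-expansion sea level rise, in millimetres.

0.41 × 120 × 3.3×10⁻⁴ = 0.016236 m
Layer 2: 650 × 1.1 × 3.1×10⁻⁴ = 0.22165 m
Layer 3: 1.2 × 2.6×10⁻⁴ × 260 = 0.08112 m
2.1×10⁻⁴ × 0.44 × 630 = 0.058212 m
0.64 × 1.5×10⁻⁴ × 1700 = 0.16320 m
Δh = 0.016236 + 0.22165 + 0.08112 + 0.058212 + 0.16320 = 0.540418 m ≈ 540 mm

about 540 mm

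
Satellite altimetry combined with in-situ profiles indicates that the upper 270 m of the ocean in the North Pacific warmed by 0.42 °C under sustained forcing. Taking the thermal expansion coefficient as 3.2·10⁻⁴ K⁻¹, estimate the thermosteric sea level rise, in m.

0.036 m

Δh = αΔT·H = 3.2×10⁻⁴ × 0.42 × 270 = 0.036288 m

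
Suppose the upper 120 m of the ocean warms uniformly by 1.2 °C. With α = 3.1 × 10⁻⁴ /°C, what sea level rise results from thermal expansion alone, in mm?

Δh ≈ 45 mm

Δh = αΔT·H = 3.1×10⁻⁴ × 1.2 × 120 = 0.04464 m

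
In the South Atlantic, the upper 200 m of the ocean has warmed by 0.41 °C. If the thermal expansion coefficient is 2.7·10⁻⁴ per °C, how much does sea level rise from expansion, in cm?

Δh = αΔT·H = 2.7×10⁻⁴ × 0.41 × 200 = 0.02214 m

about 2.2 cm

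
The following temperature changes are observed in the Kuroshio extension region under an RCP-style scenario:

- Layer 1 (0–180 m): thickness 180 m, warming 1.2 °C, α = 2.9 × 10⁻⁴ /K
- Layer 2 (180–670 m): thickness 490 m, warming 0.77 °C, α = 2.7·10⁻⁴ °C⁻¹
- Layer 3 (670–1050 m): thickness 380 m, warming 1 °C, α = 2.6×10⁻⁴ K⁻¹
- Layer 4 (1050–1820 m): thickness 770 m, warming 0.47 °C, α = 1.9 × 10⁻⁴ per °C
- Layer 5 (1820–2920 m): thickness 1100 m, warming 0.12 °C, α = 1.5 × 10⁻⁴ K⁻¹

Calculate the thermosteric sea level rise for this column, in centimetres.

Δh = 35.2 cm

1.2 × 180 × 2.9×10⁻⁴ = 0.06264 m
Layer 2: 2.7×10⁻⁴ × 490 × 0.77 = 0.101871 m
1 × 2.6×10⁻⁴ × 380 = 0.09880 m
1.9×10⁻⁴ × 770 × 0.47 = 0.068761 m
Layer 5: 1100 × 0.12 × 1.5×10⁻⁴ = 0.01980 m
Δh = 0.06264 + 0.101871 + 0.09880 + 0.068761 + 0.01980 = 0.351872 m ≈ 35.2 cm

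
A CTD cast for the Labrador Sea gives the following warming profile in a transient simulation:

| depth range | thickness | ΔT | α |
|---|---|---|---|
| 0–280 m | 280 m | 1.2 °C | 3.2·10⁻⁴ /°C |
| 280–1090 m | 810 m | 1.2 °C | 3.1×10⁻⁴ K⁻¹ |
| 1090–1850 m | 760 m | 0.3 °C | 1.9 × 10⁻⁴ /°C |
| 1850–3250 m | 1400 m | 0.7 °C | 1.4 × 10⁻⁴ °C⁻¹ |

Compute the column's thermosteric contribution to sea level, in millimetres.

3.2×10⁻⁴ × 280 × 1.2 = 0.10752 m
280–1090 m: 3.1×10⁻⁴ × 1.2 × 810 = 0.30132 m
0.3 × 1.9×10⁻⁴ × 760 = 0.04332 m
1400 × 0.7 × 1.4×10⁻⁴ = 0.13720 m
Δh = 0.10752 + 0.30132 + 0.04332 + 0.13720 = 0.58936 m ≈ 590 mm

590 mm of thermosteric rise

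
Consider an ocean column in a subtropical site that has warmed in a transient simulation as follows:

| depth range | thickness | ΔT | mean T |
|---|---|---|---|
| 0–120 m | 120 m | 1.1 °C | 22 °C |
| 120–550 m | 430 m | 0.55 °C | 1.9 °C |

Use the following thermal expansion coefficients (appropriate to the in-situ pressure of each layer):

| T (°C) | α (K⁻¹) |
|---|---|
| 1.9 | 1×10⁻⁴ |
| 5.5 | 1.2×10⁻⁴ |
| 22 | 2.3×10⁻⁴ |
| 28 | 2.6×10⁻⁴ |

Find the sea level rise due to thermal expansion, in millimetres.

Layer 1 at 22 °C → α = 2.3×10⁻⁴ K⁻¹
Layer 2 at 1.9 °C → α = 1×10⁻⁴ K⁻¹
1.1 × 2.3×10⁻⁴ × 120 = 0.03036 m
Layer 2: 1×10⁻⁴ × 0.55 × 430 = 0.02365 m
Δh = 0.03036 + 0.02365 = 0.05401 m

Δh ≈ 54.0 mm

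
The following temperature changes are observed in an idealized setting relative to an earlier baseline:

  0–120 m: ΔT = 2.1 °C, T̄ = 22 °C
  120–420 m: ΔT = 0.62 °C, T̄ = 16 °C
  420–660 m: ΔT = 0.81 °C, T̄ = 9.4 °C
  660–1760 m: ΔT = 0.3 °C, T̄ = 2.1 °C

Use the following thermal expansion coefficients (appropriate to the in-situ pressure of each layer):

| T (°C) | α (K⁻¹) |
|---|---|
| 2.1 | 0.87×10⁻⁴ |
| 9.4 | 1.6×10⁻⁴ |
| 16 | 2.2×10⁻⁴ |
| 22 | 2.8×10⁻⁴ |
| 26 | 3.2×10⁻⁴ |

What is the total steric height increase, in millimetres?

171 mm of thermosteric rise

Layer 1 at 22 °C → α = 2.8×10⁻⁴ K⁻¹
Layer 2 at 16 °C → α = 2.2×10⁻⁴ K⁻¹
Layer 3 at 9.4 °C → α = 1.6×10⁻⁴ K⁻¹
Layer 4 at 2.1 °C → α = 0.87×10⁻⁴ K⁻¹
120 × 2.1 × 2.8×10⁻⁴ = 0.07056 m
300 × 2.2×10⁻⁴ × 0.62 = 0.04092 m
0.81 × 240 × 1.6×10⁻⁴ = 0.031104 m
Layer 4: 0.3 × 1100 × 0.87×10⁻⁴ = 0.02871 m
Δh = 0.07056 + 0.04092 + 0.031104 + 0.02871 = 0.171294 m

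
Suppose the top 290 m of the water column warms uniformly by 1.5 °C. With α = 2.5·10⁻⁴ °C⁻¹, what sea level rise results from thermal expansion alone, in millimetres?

Δh = αΔT·H = 2.5×10⁻⁴ × 1.5 × 290 = 0.10875 m

Δh ≈ 110 mm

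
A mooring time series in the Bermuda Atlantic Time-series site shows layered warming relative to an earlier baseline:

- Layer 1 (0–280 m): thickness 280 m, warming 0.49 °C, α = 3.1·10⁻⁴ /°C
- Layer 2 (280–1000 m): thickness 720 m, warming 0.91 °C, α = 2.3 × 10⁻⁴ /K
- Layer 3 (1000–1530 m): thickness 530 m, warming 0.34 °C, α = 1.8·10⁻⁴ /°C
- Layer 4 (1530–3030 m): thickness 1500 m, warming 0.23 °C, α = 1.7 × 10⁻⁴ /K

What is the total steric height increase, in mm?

Δh ≈ 284 mm

280 × 0.49 × 3.1×10⁻⁴ = 0.042532 m
Layer 2: 720 × 0.91 × 2.3×10⁻⁴ = 0.150696 m
Layer 3: 1.8×10⁻⁴ × 530 × 0.34 = 0.032436 m
1530–3030 m: 0.23 × 1.7×10⁻⁴ × 1500 = 0.05865 m
Δh = 0.042532 + 0.150696 + 0.032436 + 0.05865 = 0.284314 m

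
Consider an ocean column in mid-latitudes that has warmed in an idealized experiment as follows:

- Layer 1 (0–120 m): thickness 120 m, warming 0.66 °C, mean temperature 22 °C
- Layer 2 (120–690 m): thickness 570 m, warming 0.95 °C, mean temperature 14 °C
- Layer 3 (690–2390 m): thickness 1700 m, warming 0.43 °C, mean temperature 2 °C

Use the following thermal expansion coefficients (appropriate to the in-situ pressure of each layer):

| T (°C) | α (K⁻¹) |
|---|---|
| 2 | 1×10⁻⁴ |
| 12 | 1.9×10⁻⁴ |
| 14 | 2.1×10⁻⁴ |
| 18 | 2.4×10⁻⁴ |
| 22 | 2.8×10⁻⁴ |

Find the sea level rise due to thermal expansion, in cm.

20.9 cm of thermosteric rise

Layer 1 at 22 °C → α = 2.8×10⁻⁴ K⁻¹
Layer 2 at 14 °C → α = 2.1×10⁻⁴ K⁻¹
Layer 3 at 2 °C → α = 1×10⁻⁴ K⁻¹
120 × 0.66 × 2.8×10⁻⁴ = 0.022176 m
120–690 m: 2.1×10⁻⁴ × 570 × 0.95 = 0.113715 m
1×10⁻⁴ × 0.43 × 1700 = 0.07310 m
Δh = 0.022176 + 0.113715 + 0.07310 = 0.208991 m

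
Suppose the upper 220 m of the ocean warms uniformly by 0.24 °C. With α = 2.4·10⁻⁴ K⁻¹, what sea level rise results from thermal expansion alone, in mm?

Δh = αΔT·H = 2.4×10⁻⁴ × 0.24 × 220 = 0.012672 m

12.7 mm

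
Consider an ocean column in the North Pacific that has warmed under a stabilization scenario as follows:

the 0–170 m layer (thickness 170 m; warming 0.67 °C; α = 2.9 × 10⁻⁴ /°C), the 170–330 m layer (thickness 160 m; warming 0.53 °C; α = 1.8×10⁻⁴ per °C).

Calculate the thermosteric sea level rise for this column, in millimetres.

170 × 0.67 × 2.9×10⁻⁴ = 0.033031 m
170–330 m: 160 × 0.53 × 1.8×10⁻⁴ = 0.015264 m
Δh = 0.033031 + 0.015264 = 0.048295 m ≈ 48 mm

about 48 mm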